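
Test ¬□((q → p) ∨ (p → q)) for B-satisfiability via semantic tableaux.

1. ¬□((q → p) ∨ (p → q)), 0
2. ¬((q → p) ∨ (p → q)), 1
3. ¬(q → p), 1
4. ¬(p → q), 1
5. q, 1
6. ¬p, 1
7. p, 1
8. ¬q, 1
Accessibility: 0R0, 0R1, 1R0, 1R1
Branch closes: p and ¬p both at 1.
Every branch closes; the branch above is one of them.

Unsatisfiable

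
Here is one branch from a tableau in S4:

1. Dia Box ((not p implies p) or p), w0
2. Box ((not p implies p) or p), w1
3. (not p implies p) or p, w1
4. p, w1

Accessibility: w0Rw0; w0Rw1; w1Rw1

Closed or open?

Open

No atom appears with both signs at the same world.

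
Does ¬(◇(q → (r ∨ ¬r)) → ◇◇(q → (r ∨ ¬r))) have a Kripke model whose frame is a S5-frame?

1. ¬(◇(q → (r ∨ ¬r)) → ◇◇(q → (r ∨ ¬r))), 0
2. ◇(q → (r ∨ ¬r)), 0   [¬→-rule on 1]
3. ¬◇◇(q → (r ∨ ¬r)), 0   [¬→-rule on 1]
4. ¬◇(q → (r ∨ ¬r)), 0   [¬◇-rule on 3 via 0R0]
5. ¬(q → (r ∨ ¬r)), 0   [¬◇-rule on 4 via 0R0]
6. q, 0   [¬→-rule on 5]
7. ¬(r ∨ ¬r), 0   [¬→-rule on 5]
8. ¬r, 0   [¬∨-rule on 7]
9. r, 0   [¬∨-rule on 7]
Accessibility: 0R0
Branch closes: r and ¬r both at 0.
All branches of the tableau close; one closing branch shown above.

Unsatisfiable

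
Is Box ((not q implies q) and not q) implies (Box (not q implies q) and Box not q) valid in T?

Yes, valid

Tableau for the negation not (Box ((not q implies q) and not q) implies (Box (not q implies q) and Box not q)):
1. not (Box ((not q implies q) and not q) implies (Box (not q implies q) and Box not q)), u
2. Box ((not q implies q) and not q), u   [neg-implies-rule on 1]
3. not (Box (not q implies q) and Box not q), u   [neg-implies-rule on 1]
4. (not q implies q) and not q, u   [Box-rule on 2 via uRu]
5. not q implies q, u   [and-rule on 4]
6. not q, u   [and-rule on 4]
7. not Box not q, u   [neg-and-rule on 3 (branches; this branch)]
8. q, u   [implies-rule on 5 (branches; this branch)]
Accessibility: uRu
Branch closes: q and not q both at u.
All branches of the negation close; one closing branch shown above.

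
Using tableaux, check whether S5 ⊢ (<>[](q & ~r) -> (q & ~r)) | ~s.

Valid in S5

Tableau for the negation ~((<>[](q & ~r) -> (q & ~r)) | ~s):
1. ~((<>[](q & ~r) -> (q & ~r)) | ~s), 0
2. ~(<>[](q & ~r) -> (q & ~r)), 0
3. s, 0
4. <>[](q & ~r), 0
5. ~(q & ~r), 0
6. r, 0
7. [](q & ~r), 1
8. q & ~r, 0
9. q, 0
10. ~r, 0
Accessibility: 0R0, 0R1, 1R0, 1R1
Branch closes: r and ~r both at 0.
Every branch of the negation's tableau closes; the branch above is one of them.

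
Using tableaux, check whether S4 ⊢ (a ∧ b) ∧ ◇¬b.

Invalid (countermodel exists)

Tableau for the negation ¬((a ∧ b) ∧ ◇¬b):
1. ¬((a ∧ b) ∧ ◇¬b), u
2. ¬◇¬b, u   [¬∧-rule on 1 (branches; this branch)]
3. b, u   [¬◇-rule on 2 via uRu]
Accessibility: uRu
The negation has an open branch (countermodel exists).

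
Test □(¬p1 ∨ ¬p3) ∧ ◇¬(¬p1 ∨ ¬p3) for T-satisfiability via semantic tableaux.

1. □(¬p1 ∨ ¬p3) ∧ ◇¬(¬p1 ∨ ¬p3), u
2. □(¬p1 ∨ ¬p3), u
3. ◇¬(¬p1 ∨ ¬p3), u
4. ¬p1 ∨ ¬p3, u
5. ¬p3, u
6. ¬(¬p1 ∨ ¬p3), v
7. p1, v
8. p3, v
9. ¬p1 ∨ ¬p3, v
10. ¬p3, v
Accessibility: uRu, uRv, vRv
Branch closes: p3 and ¬p3 both at v.
Every branch closes; the branch above is one of them.

Unsatisfiable (every branch closes)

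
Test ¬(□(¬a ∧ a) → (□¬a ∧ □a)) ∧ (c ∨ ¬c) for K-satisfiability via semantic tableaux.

1. ¬(□(¬a ∧ a) → (□¬a ∧ □a)) ∧ (c ∨ ¬c), w0
2. ¬(□(¬a ∧ a) → (□¬a ∧ □a)), w0   [∧-rule on 1]
3. c ∨ ¬c, w0   [∧-rule on 1]
4. □(¬a ∧ a), w0   [¬→-rule on 2]
5. ¬(□¬a ∧ □a), w0   [¬→-rule on 2]
6. ¬c, w0   [∨-rule on 3 (branches; this branch)]
7. ¬□a, w0   [¬∧-rule on 5 (branches; this branch)]
8. ¬a, w1   [¬□-rule on 7: fresh world w1, w0Rw1]
9. ¬a ∧ a, w1   [□-rule on 4 via w0Rw1]
10. a, w1   [∧-rule on 9]
Accessibility: w0Rw1
Branch closes: a and ¬a both at w1.
Every branch closes; the branch above is one of them.

Unsatisfiable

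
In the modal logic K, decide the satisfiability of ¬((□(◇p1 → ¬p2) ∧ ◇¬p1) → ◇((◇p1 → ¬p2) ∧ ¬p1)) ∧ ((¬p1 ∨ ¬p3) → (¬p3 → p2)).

1. ¬((□(◇p1 → ¬p2) ∧ ◇¬p1) → ◇((◇p1 → ¬p2) ∧ ¬p1)) ∧ ((¬p1 ∨ ¬p3) → (¬p3 → p2)), 0
2. ¬((□(◇p1 → ¬p2) ∧ ◇¬p1) → ◇((◇p1 → ¬p2) ∧ ¬p1)), 0   [∧-rule on 1]
3. (¬p1 ∨ ¬p3) → (¬p3 → p2), 0   [∧-rule on 1]
4. □(◇p1 → ¬p2) ∧ ◇¬p1, 0   [¬→-rule on 2]
5. ¬◇((◇p1 → ¬p2) ∧ ¬p1), 0   [¬→-rule on 2]
6. □(◇p1 → ¬p2), 0   [∧-rule on 4]
7. ◇¬p1, 0   [∧-rule on 4]
8. ¬p3 → p2, 0   [→-rule on 3 (branches; this branch)]
9. p2, 0   [→-rule on 8 (branches; this branch)]
10. ¬p1, 1   [◇-rule on 7: fresh world 1, 0R1]
11. ¬((◇p1 → ¬p2) ∧ ¬p1), 1   [¬◇-rule on 5 via 0R1]
12. ◇p1 → ¬p2, 1   [□-rule on 6 via 0R1]
13. ¬(◇p1 → ¬p2), 1   [¬∧-rule on 11 (branches; this branch)]
14. ◇p1, 1   [¬→-rule on 13]
15. p2, 1   [¬→-rule on 13]
16. ¬◇p1, 1   [→-rule on 12 (branches; this branch)]
17. p1, 2   [◇-rule on 14: fresh world 2, 1R2]
18. ¬p1, 2   [¬◇-rule on 16 via 1R2]
Accessibility: 0R1, 1R2
Branch closes: p1 and ¬p1 both at 2.
(One branch shown.) All branches close.

No, unsatisfiable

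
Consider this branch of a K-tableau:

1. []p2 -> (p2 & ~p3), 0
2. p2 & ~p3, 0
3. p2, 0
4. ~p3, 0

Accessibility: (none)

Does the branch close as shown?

No atom appears with both signs at the same world.

Not closed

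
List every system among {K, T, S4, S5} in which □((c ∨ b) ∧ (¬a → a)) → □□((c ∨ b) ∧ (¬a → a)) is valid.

S4, S5

S4-tableau for the negation ¬(□((c ∨ b) ∧ (¬a → a)) → □□((c ∨ b) ∧ (¬a → a))):
1. ¬(□((c ∨ b) ∧ (¬a → a)) → □□((c ∨ b) ∧ (¬a → a))), u
2. □((c ∨ b) ∧ (¬a → a)), u   [¬→-rule on 1]
3. ¬□□((c ∨ b) ∧ (¬a → a)), u   [¬→-rule on 1]
4. (c ∨ b) ∧ (¬a → a), u   [□-rule on 2 via uRu]
5. c ∨ b, u   [∧-rule on 4]
6. ¬a → a, u   [∧-rule on 4]
7. b, u   [∨-rule on 5 (branches; this branch)]
8. a, u   [→-rule on 6 (branches; this branch)]
9. ¬□((c ∨ b) ∧ (¬a → a)), v   [¬□-rule on 3: fresh world v, uRv]
10. (c ∨ b) ∧ (¬a → a), v   [□-rule on 2 via uRv]
11. c ∨ b, v   [∧-rule on 10]
12. ¬a → a, v   [∧-rule on 10]
13. b, v   [∨-rule on 11 (branches; this branch)]
14. a, v   [→-rule on 12 (branches; this branch)]
15. ¬((c ∨ b) ∧ (¬a → a)), w   [¬□-rule on 9: fresh world w, vRw]
16. (c ∨ b) ∧ (¬a → a), w   [□-rule on 2 via uRw]
17. c ∨ b, w   [∧-rule on 16]
18. ¬a → a, w   [∧-rule on 16]
19. ¬(¬a → a), w   [¬∧-rule on 15 (branches; this branch)]
20. ¬a, w   [¬→-rule on 19]
21. b, w   [∨-rule on 17 (branches; this branch)]
22. a, w   [→-rule on 18 (branches; this branch)]
Accessibility: uRu, uRv, uRw, vRv, vRw, wRw
Branch closes: a and ¬a both at w.
Every branch closes (one shown): valid in S4, hence also in S5 (every theorem of S4 is a theorem of S5).
T-tableau for the negation ¬(□((c ∨ b) ∧ (¬a → a)) → □□((c ∨ b) ∧ (¬a → a))):
1. ¬(□((c ∨ b) ∧ (¬a → a)) → □□((c ∨ b) ∧ (¬a → a))), u
2. □((c ∨ b) ∧ (¬a → a)), u   [¬→-rule on 1]
3. ¬□□((c ∨ b) ∧ (¬a → a)), u   [¬→-rule on 1]
4. (c ∨ b) ∧ (¬a → a), u   [□-rule on 2 via uRu]
5. c ∨ b, u   [∧-rule on 4]
6. ¬a → a, u   [∧-rule on 4]
7. b, u   [∨-rule on 5 (branches; this branch)]
8. a, u   [→-rule on 6 (branches; this branch)]
9. ¬□((c ∨ b) ∧ (¬a → a)), v   [¬□-rule on 3: fresh world v, uRv]
10. (c ∨ b) ∧ (¬a → a), v   [□-rule on 2 via uRv]
11. c ∨ b, v   [∧-rule on 10]
12. ¬a → a, v   [∧-rule on 10]
13. b, v   [∨-rule on 11 (branches; this branch)]
14. a, v   [→-rule on 12 (branches; this branch)]
15. ¬((c ∨ b) ∧ (¬a → a)), w   [¬□-rule on 9: fresh world w, vRw]
16. ¬(¬a → a), w   [¬∧-rule on 15 (branches; this branch)]
17. ¬a, w   [¬→-rule on 16]
Accessibility: uRu, uRv, vRv, vRw, wRw
Complete open branch: countermodel on a T-frame, so not valid in T, nor in K (the same frame is also a K-frame).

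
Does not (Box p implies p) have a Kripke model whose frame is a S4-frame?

1. not (Box p implies p), w0
2. Box p, w0   [neg-implies-rule on 1]
3. not p, w0   [neg-implies-rule on 1]
4. p, w0   [Box-rule on 2 via w0Rw0]
Accessibility: w0Rw0
Branch closes: p and not p both at w0.
(One branch shown.) All branches close.

Unsatisfiable (every branch closes)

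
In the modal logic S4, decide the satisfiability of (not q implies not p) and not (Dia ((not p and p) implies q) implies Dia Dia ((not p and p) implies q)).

Unsatisfiable

1. (not q implies not p) and not (Dia ((not p and p) implies q) implies Dia Dia ((not p and p) implies q)), u
2. not q implies not p, u   [and-rule on 1]
3. not (Dia ((not p and p) implies q) implies Dia Dia ((not p and p) implies q)), u   [and-rule on 1]
4. Dia ((not p and p) implies q), u   [neg-implies-rule on 3]
5. not Dia Dia ((not p and p) implies q), u   [neg-implies-rule on 3]
6. not Dia ((not p and p) implies q), u   [neg-Dia-rule on 5 via uRu]
7. not ((not p and p) implies q), u   [neg-Dia-rule on 6 via uRu]
8. not p and p, u   [neg-implies-rule on 7]
9. not q, u   [neg-implies-rule on 7]
10. not p, u   [and-rule on 8]
11. p, u   [and-rule on 8]
Accessibility: uRu
Branch closes: p and not p both at u.
All branches of the tableau close; one closing branch shown above.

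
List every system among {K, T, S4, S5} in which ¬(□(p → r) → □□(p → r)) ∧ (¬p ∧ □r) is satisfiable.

T-tableau for the formula:
1. ¬(□(p → r) → □□(p → r)) ∧ (¬p ∧ □r), w0
2. ¬(□(p → r) → □□(p → r)), w0
3. ¬p ∧ □r, w0
4. □(p → r), w0
5. ¬□□(p → r), w0
6. ¬p, w0
7. □r, w0
8. p → r, w0
9. r, w0
10. ¬□(p → r), w1
11. p → r, w1
12. r, w1
13. ¬(p → r), w2
14. p, w2
15. ¬r, w2
Accessibility: w0Rw0, w0Rw1, w1Rw1, w1Rw2, w2Rw2
Complete open branch: satisfiable in T, hence also in K (this T-model is also a K-model).
S4-tableau for the formula:
1. ¬(□(p → r) → □□(p → r)) ∧ (¬p ∧ □r), w0
2. ¬(□(p → r) → □□(p → r)), w0
3. ¬p ∧ □r, w0
4. □(p → r), w0
5. ¬□□(p → r), w0
6. ¬p, w0
7. □r, w0
8. p → r, w0
9. r, w0
10. ¬□(p → r), w1
11. p → r, w1
12. r, w1
13. ¬(p → r), w2
14. p, w2
15. ¬r, w2
16. p → r, w2
17. r, w2
Accessibility: w0Rw0, w0Rw1, w0Rw2, w1Rw1, w1Rw2, w2Rw2
Branch closes: r and ¬r both at w2.
Every branch closes (one shown): unsatisfiable in S4, hence also in S5 (every S5-frame is an S4-frame).

K, T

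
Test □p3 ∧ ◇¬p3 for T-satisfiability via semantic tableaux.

No, unsatisfiable

1. □p3 ∧ ◇¬p3, w0
2. □p3, w0   [∧-rule on 1]
3. ◇¬p3, w0   [∧-rule on 1]
4. p3, w0   [□-rule on 2 via w0Rw0]
5. ¬p3, w1   [◇-rule on 3: fresh world w1, w0Rw1]
6. p3, w1   [□-rule on 2 via w0Rw1]
Accessibility: w0Rw0, w0Rw1, w1Rw1
Branch closes: p3 and ¬p3 both at w1.
Every branch closes; the branch above is one of them.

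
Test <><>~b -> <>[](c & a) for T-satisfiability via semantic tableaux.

Satisfiable (open branch found)

1. <><>~b -> <>[](c & a), u
2. <>[](c & a), u
3. [](c & a), v
4. c & a, v
5. c, v
6. a, v
Accessibility: uRu, uRv, vRv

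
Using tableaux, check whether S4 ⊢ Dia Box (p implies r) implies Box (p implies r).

Tableau for the negation not (Dia Box (p implies r) implies Box (p implies r)):
1. not (Dia Box (p implies r) implies Box (p implies r)), w0
2. Dia Box (p implies r), w0
3. not Box (p implies r), w0
4. Box (p implies r), w1
5. p implies r, w1
6. r, w1
7. not (p implies r), w2
8. p, w2
9. not r, w2
Accessibility: w0Rw0, w0Rw1, w0Rw2, w1Rw1, w2Rw2
The negation has an open branch (countermodel exists).

Invalid (countermodel exists)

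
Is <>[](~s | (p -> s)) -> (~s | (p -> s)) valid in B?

Yes, valid

Tableau for the negation ~(<>[](~s | (p -> s)) -> (~s | (p -> s))):
1. ~(<>[](~s | (p -> s)) -> (~s | (p -> s))), w0
2. <>[](~s | (p -> s)), w0
3. ~(~s | (p -> s)), w0
4. s, w0
5. ~(p -> s), w0
6. p, w0
7. ~s, w0
Accessibility: w0Rw0
Branch closes: s and ~s both at w0.
Every branch of the negation's tableau closes; the branch above is one of them.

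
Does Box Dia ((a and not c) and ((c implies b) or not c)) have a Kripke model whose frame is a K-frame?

Satisfiable (open branch found)

1. Box Dia ((a and not c) and ((c implies b) or not c)), w0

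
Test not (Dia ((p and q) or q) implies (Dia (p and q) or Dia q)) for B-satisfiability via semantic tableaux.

Unsatisfiable

1. not (Dia ((p and q) or q) implies (Dia (p and q) or Dia q)), u
2. Dia ((p and q) or q), u
3. not (Dia (p and q) or Dia q), u
4. not Dia (p and q), u
5. not Dia q, u
6. not (p and q), u
7. not q, u
8. (p and q) or q, v
9. not (p and q), v
10. not q, v
11. p and q, v
12. p, v
13. q, v
Accessibility: uRu, uRv, vRu, vRv
Branch closes: q and not q both at v.
All branches of the tableau close; one closing branch shown above.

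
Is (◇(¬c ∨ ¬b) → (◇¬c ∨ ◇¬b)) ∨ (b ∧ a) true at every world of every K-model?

Valid

Tableau for the negation ¬((◇(¬c ∨ ¬b) → (◇¬c ∨ ◇¬b)) ∨ (b ∧ a)):
1. ¬((◇(¬c ∨ ¬b) → (◇¬c ∨ ◇¬b)) ∨ (b ∧ a)), 0
2. ¬(◇(¬c ∨ ¬b) → (◇¬c ∨ ◇¬b)), 0
3. ¬(b ∧ a), 0
4. ◇(¬c ∨ ¬b), 0
5. ¬(◇¬c ∨ ◇¬b), 0
6. ¬◇¬c, 0
7. ¬◇¬b, 0
8. ¬a, 0
9. ¬c ∨ ¬b, 1
10. c, 1
11. b, 1
12. ¬b, 1
Accessibility: 0R1
Branch closes: b and ¬b both at 1.
Every branch of the negation's tableau closes; the branch above is one of them.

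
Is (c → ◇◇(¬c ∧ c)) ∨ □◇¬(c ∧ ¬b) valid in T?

Tableau for the negation ¬((c → ◇◇(¬c ∧ c)) ∨ □◇¬(c ∧ ¬b)):
1. ¬((c → ◇◇(¬c ∧ c)) ∨ □◇¬(c ∧ ¬b)), w0
2. ¬(c → ◇◇(¬c ∧ c)), w0
3. ¬□◇¬(c ∧ ¬b), w0
4. c, w0
5. ¬◇◇(¬c ∧ c), w0
6. ¬◇(¬c ∧ c), w0
7. ¬(¬c ∧ c), w0
8. ¬◇¬(c ∧ ¬b), w1
9. ¬◇(¬c ∧ c), w1
10. ¬(¬c ∧ c), w1
11. c ∧ ¬b, w1
12. c, w1
13. ¬b, w1
Accessibility: w0Rw0, w0Rw1, w1Rw1
The negation has an open branch (countermodel exists).

Not valid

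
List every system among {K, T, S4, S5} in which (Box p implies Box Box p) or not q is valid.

T-tableau for the negation not ((Box p implies Box Box p) or not q):
1. not ((Box p implies Box Box p) or not q), 0
2. not (Box p implies Box Box p), 0   [neg-or-rule on 1]
3. q, 0   [neg-or-rule on 1]
4. Box p, 0   [neg-implies-rule on 2]
5. not Box Box p, 0   [neg-implies-rule on 2]
6. p, 0   [Box-rule on 4 via 0R0]
7. not Box p, 1   [neg-Box-rule on 5: fresh world 1, 0R1]
8. p, 1   [Box-rule on 4 via 0R1]
9. not p, 2   [neg-Box-rule on 7: fresh world 2, 1R2]
Accessibility: 0R0, 0R1, 1R1, 1R2, 2R2
Complete open branch: countermodel on a T-frame, so not valid in T, nor in K (the same frame is also a K-frame).
S4-tableau for the negation not ((Box p implies Box Box p) or not q):
1. not ((Box p implies Box Box p) or not q), 0
2. not (Box p implies Box Box p), 0   [neg-or-rule on 1]
3. q, 0   [neg-or-rule on 1]
4. Box p, 0   [neg-implies-rule on 2]
5. not Box Box p, 0   [neg-implies-rule on 2]
6. p, 0   [Box-rule on 4 via 0R0]
7. not Box p, 1   [neg-Box-rule on 5: fresh world 1, 0R1]
8. p, 1   [Box-rule on 4 via 0R1]
9. not p, 2   [neg-Box-rule on 7: fresh world 2, 1R2]
10. p, 2   [Box-rule on 4 via 0R2]
Accessibility: 0R0, 0R1, 0R2, 1R1, 1R2, 2R2
Branch closes: p and not p both at 2.
Every branch closes (one shown): valid in S4, hence also in S5 (every theorem of S4 is a theorem of S5).

S4, S5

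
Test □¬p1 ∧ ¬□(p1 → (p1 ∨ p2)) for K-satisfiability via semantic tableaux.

1. □¬p1 ∧ ¬□(p1 → (p1 ∨ p2)), u
2. □¬p1, u
3. ¬□(p1 → (p1 ∨ p2)), u
4. ¬(p1 → (p1 ∨ p2)), v
5. p1, v
6. ¬(p1 ∨ p2), v
7. ¬p1, v
8. ¬p2, v
Accessibility: uRv
Branch closes: p1 and ¬p1 both at v.
All branches of the tableau close; one closing branch shown above.

No, unsatisfiable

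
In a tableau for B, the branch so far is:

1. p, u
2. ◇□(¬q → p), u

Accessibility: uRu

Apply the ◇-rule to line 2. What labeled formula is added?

a fresh world v with uRv, and □(¬q → p) at v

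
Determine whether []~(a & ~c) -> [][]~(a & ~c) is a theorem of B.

Tableau for the negation ~([]~(a & ~c) -> [][]~(a & ~c)):
1. ~([]~(a & ~c) -> [][]~(a & ~c)), u
2. []~(a & ~c), u
3. ~[][]~(a & ~c), u
4. ~(a & ~c), u
5. c, u
6. ~[]~(a & ~c), v
7. ~(a & ~c), v
8. c, v
9. a & ~c, w
10. a, w
11. ~c, w
Accessibility: uRu, uRv, vRu, vRv, vRw, wRv, wRw
The negation has an open branch (countermodel exists).

No, not valid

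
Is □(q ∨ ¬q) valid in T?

Valid

Tableau for the negation ¬□(q ∨ ¬q):
1. ¬□(q ∨ ¬q), 0
2. ¬(q ∨ ¬q), 1
3. ¬q, 1
4. q, 1
Accessibility: 0R0, 0R1, 1R1
Branch closes: q and ¬q both at 1.
All branches of the negation close; one closing branch shown above.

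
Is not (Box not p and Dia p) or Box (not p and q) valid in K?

Valid in K

Tableau for the negation not (not (Box not p and Dia p) or Box (not p and q)):
1. not (not (Box not p and Dia p) or Box (not p and q)), 0
2. Box not p and Dia p, 0   [neg-or-rule on 1]
3. not Box (not p and q), 0   [neg-or-rule on 1]
4. Box not p, 0   [and-rule on 2]
5. Dia p, 0   [and-rule on 2]
6. not (not p and q), 1   [neg-Box-rule on 3: fresh world 1, 0R1]
7. not p, 1   [Box-rule on 4 via 0R1]
8. not q, 1   [neg-and-rule on 6 (branches; this branch)]
9. p, 2   [Dia-rule on 5: fresh world 2, 0R2]
10. not p, 2   [Box-rule on 4 via 0R2]
Accessibility: 0R1, 0R2
Branch closes: p and not p both at 2.
All branches of the negation close; one closing branch shown above.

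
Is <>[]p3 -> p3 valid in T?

Tableau for the negation ~(<>[]p3 -> p3):
1. ~(<>[]p3 -> p3), w0
2. <>[]p3, w0
3. ~p3, w0
4. []p3, w1
5. p3, w1
Accessibility: w0Rw0, w0Rw1, w1Rw1
The negation has an open branch (countermodel exists).

No, not valid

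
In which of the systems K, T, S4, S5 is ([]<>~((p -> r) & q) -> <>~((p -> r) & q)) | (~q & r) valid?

T, S4, S5

K-tableau for the negation ~(([]<>~((p -> r) & q) -> <>~((p -> r) & q)) | (~q & r)):
1. ~(([]<>~((p -> r) & q) -> <>~((p -> r) & q)) | (~q & r)), u
2. ~([]<>~((p -> r) & q) -> <>~((p -> r) & q)), u
3. ~(~q & r), u
4. []<>~((p -> r) & q), u
5. ~<>~((p -> r) & q), u
6. ~r, u
Complete open branch: countermodel on a K-frame, so not valid in K.
T-tableau for the negation ~(([]<>~((p -> r) & q) -> <>~((p -> r) & q)) | (~q & r)):
1. ~(([]<>~((p -> r) & q) -> <>~((p -> r) & q)) | (~q & r)), u
2. ~([]<>~((p -> r) & q) -> <>~((p -> r) & q)), u
3. ~(~q & r), u
4. []<>~((p -> r) & q), u
5. ~<>~((p -> r) & q), u
6. <>~((p -> r) & q), u
7. (p -> r) & q, u
8. p -> r, u
9. q, u
10. ~r, u
11. ~p, u
12. ~((p -> r) & q), v
13. <>~((p -> r) & q), v
14. (p -> r) & q, v
15. p -> r, v
16. q, v
17. ~(p -> r), v
18. p, v
19. ~r, v
20. r, v
Accessibility: uRu, uRv, vRv
Branch closes: r and ~r both at v.
Every branch closes (one shown): valid in T, hence also in S4, S5 (every theorem of T is a theorem of S4 and S5).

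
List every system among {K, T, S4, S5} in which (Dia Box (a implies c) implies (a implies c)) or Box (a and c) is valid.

S4-tableau for the negation not ((Dia Box (a implies c) implies (a implies c)) or Box (a and c)):
1. not ((Dia Box (a implies c) implies (a implies c)) or Box (a and c)), 0
2. not (Dia Box (a implies c) implies (a implies c)), 0
3. not Box (a and c), 0
4. Dia Box (a implies c), 0
5. not (a implies c), 0
6. a, 0
7. not c, 0
8. not (a and c), 1
9. not c, 1
10. Box (a implies c), 2
11. a implies c, 2
12. c, 2
Accessibility: 0R0, 0R1, 0R2, 1R1, 2R2
Complete open branch: countermodel on an S4-frame, so not valid in S4, nor in K, T (the same frame is also a K-frame and a T-frame).
S5-tableau for the negation not ((Dia Box (a implies c) implies (a implies c)) or Box (a and c)):
1. not ((Dia Box (a implies c) implies (a implies c)) or Box (a and c)), 0
2. not (Dia Box (a implies c) implies (a implies c)), 0
3. not Box (a and c), 0
4. Dia Box (a implies c), 0
5. not (a implies c), 0
6. a, 0
7. not c, 0
8. not (a and c), 1
9. not c, 1
10. Box (a implies c), 2
11. a implies c, 0
12. a implies c, 1
13. a implies c, 2
14. c, 0
Accessibility: 0R0, 0R1, 0R2, 1R0, 1R1, 1R2, 2R0, 2R1, 2R2
Branch closes: c and not c both at 0.
Every branch closes (one shown): valid in S5.

S5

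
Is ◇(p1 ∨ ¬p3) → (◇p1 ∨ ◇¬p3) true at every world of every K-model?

Yes, valid

Tableau for the negation ¬(◇(p1 ∨ ¬p3) → (◇p1 ∨ ◇¬p3)):
1. ¬(◇(p1 ∨ ¬p3) → (◇p1 ∨ ◇¬p3)), u
2. ◇(p1 ∨ ¬p3), u
3. ¬(◇p1 ∨ ◇¬p3), u
4. ¬◇p1, u
5. ¬◇¬p3, u
6. p1 ∨ ¬p3, v
7. ¬p1, v
8. p3, v
9. ¬p3, v
Accessibility: uRv
Branch closes: p3 and ¬p3 both at v.
All branches of the negation close; one closing branch shown above.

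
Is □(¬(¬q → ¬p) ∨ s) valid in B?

No, not valid

Tableau for the negation ¬□(¬(¬q → ¬p) ∨ s):
1. ¬□(¬(¬q → ¬p) ∨ s), w0
2. ¬(¬(¬q → ¬p) ∨ s), w1   [¬□-rule on 1: fresh world w1, w0Rw1]
3. ¬q → ¬p, w1   [¬∨-rule on 2]
4. ¬s, w1   [¬∨-rule on 2]
5. ¬p, w1   [→-rule on 3 (branches; this branch)]
Accessibility: w0Rw0, w0Rw1, w1Rw0, w1Rw1
The negation has an open branch (countermodel exists).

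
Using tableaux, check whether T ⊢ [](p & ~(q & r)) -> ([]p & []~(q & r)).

Valid in T

Tableau for the negation ~([](p & ~(q & r)) -> ([]p & []~(q & r))):
1. ~([](p & ~(q & r)) -> ([]p & []~(q & r))), u
2. [](p & ~(q & r)), u   [~->-rule on 1]
3. ~([]p & []~(q & r)), u   [~->-rule on 1]
4. p & ~(q & r), u   [[]-rule on 2 via uRu]
5. p, u   [&-rule on 4]
6. ~(q & r), u   [&-rule on 4]
7. ~[]~(q & r), u   [~&-rule on 3 (branches; this branch)]
8. ~r, u   [~&-rule on 6 (branches; this branch)]
9. q & r, v   [~[]-rule on 7: fresh world v, uRv]
10. q, v   [&-rule on 9]
11. r, v   [&-rule on 9]
12. p & ~(q & r), v   [[]-rule on 2 via uRv]
13. p, v   [&-rule on 12]
14. ~(q & r), v   [&-rule on 12]
15. ~r, v   [~&-rule on 14 (branches; this branch)]
Accessibility: uRu, uRv, vRv
Branch closes: r and ~r both at v.
All branches of the negation close; one closing branch shown above.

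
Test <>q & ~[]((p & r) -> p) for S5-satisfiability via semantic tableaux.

Unsatisfiable

1. <>q & ~[]((p & r) -> p), w0
2. <>q, w0
3. ~[]((p & r) -> p), w0
4. q, w1
5. ~((p & r) -> p), w2
6. p & r, w2
7. ~p, w2
8. p, w2
9. r, w2
Accessibility: w0Rw0, w0Rw1, w0Rw2, w1Rw0, w1Rw1, w1Rw2, w2Rw0, w2Rw1, w2Rw2
Branch closes: p and ~p both at w2.
All branches of the tableau close; one closing branch shown above.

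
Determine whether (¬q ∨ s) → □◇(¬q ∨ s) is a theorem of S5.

Tableau for the negation ¬((¬q ∨ s) → □◇(¬q ∨ s)):
1. ¬((¬q ∨ s) → □◇(¬q ∨ s)), 0
2. ¬q ∨ s, 0
3. ¬□◇(¬q ∨ s), 0
4. s, 0
5. ¬◇(¬q ∨ s), 1
6. ¬(¬q ∨ s), 0
7. q, 0
8. ¬s, 0
Accessibility: 0R0, 0R1, 1R0, 1R1
Branch closes: s and ¬s both at 0.
All branches of the negation close; one closing branch shown above.

Valid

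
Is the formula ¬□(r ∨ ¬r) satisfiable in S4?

No, unsatisfiable

1. ¬□(r ∨ ¬r), w0
2. ¬(r ∨ ¬r), w1
3. ¬r, w1
4. r, w1
Accessibility: w0Rw0, w0Rw1, w1Rw1
Branch closes: r and ¬r both at w1.
All branches of the tableau close; one closing branch shown above.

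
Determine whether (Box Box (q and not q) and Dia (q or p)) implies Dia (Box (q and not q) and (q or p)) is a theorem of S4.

Yes, valid

Tableau for the negation not ((Box Box (q and not q) and Dia (q or p)) implies Dia (Box (q and not q) and (q or p))):
1. not ((Box Box (q and not q) and Dia (q or p)) implies Dia (Box (q and not q) and (q or p))), u
2. Box Box (q and not q) and Dia (q or p), u
3. not Dia (Box (q and not q) and (q or p)), u
4. Box Box (q and not q), u
5. Dia (q or p), u
6. not (Box (q and not q) and (q or p)), u
7. Box (q and not q), u
8. q and not q, u
9. q, u
10. not q, u
Accessibility: uRu
Branch closes: q and not q both at u.
Every branch of the negation's tableau closes; the branch above is one of them.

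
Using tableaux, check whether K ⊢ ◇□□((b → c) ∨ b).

Tableau for the negation ¬◇□□((b → c) ∨ b):
1. ¬◇□□((b → c) ∨ b), u
The negation has an open branch (countermodel exists).

Not valid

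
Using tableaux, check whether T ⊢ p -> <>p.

Valid

Tableau for the negation ~(p -> <>p):
1. ~(p -> <>p), u
2. p, u   [~->-rule on 1]
3. ~<>p, u   [~->-rule on 1]
4. ~p, u   [~<>-rule on 3 via uRu]
Accessibility: uRu
Branch closes: p and ~p both at u.
All branches of the negation close; one closing branch shown above.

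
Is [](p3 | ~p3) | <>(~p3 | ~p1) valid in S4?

Yes, valid

Tableau for the negation ~([](p3 | ~p3) | <>(~p3 | ~p1)):
1. ~([](p3 | ~p3) | <>(~p3 | ~p1)), u
2. ~[](p3 | ~p3), u   [~|-rule on 1]
3. ~<>(~p3 | ~p1), u   [~|-rule on 1]
4. ~(~p3 | ~p1), u   [~<>-rule on 3 via uRu]
5. p3, u   [~|-rule on 4]
6. p1, u   [~|-rule on 4]
7. ~(p3 | ~p3), v   [~[]-rule on 2: fresh world v, uRv]
8. ~p3, v   [~|-rule on 7]
9. p3, v   [~|-rule on 7]
Accessibility: uRu, uRv, vRv
Branch closes: p3 and ~p3 both at v.
Every branch of the negation's tableau closes; the branch above is one of them.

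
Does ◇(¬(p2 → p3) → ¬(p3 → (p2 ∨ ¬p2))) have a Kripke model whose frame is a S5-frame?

Satisfiable (open branch found)

1. ◇(¬(p2 → p3) → ¬(p3 → (p2 ∨ ¬p2))), u
2. ¬(p2 → p3) → ¬(p3 → (p2 ∨ ¬p2)), v
3. p2 → p3, v
4. p3, v
Accessibility: uRu, uRv, vRu, vRv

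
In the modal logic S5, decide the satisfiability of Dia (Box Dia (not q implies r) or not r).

1. Dia (Box Dia (not q implies r) or not r), u
2. Box Dia (not q implies r) or not r, v
3. not r, v
Accessibility: uRu, uRv, vRu, vRv

Satisfiable (open branch found)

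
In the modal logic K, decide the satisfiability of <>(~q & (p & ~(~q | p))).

1. <>(~q & (p & ~(~q | p))), 0
2. ~q & (p & ~(~q | p)), 1   [<>-rule on 1: fresh world 1, 0R1]
3. ~q, 1   [&-rule on 2]
4. p & ~(~q | p), 1   [&-rule on 2]
5. p, 1   [&-rule on 4]
6. ~(~q | p), 1   [&-rule on 4]
7. q, 1   [~|-rule on 6]
8. ~p, 1   [~|-rule on 6]
Accessibility: 0R1
Branch closes: q and ~q both at 1.
Every branch closes; the branch above is one of them.

Unsatisfiable (every branch closes)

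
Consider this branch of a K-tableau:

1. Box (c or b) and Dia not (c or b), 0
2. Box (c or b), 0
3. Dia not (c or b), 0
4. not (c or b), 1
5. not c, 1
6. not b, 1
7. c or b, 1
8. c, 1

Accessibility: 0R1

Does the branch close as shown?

Both c and not c appear at 1.

Yes, closed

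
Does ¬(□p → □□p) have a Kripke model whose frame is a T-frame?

1. ¬(□p → □□p), u
2. □p, u   [¬→-rule on 1]
3. ¬□□p, u   [¬→-rule on 1]
4. p, u   [□-rule on 2 via uRu]
5. ¬□p, v   [¬□-rule on 3: fresh world v, uRv]
6. p, v   [□-rule on 2 via uRv]
7. ¬p, w   [¬□-rule on 5: fresh world w, vRw]
Accessibility: uRu, uRv, vRv, vRw, wRw

Satisfiable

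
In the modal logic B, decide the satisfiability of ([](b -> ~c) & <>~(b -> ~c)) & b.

1. ([](b -> ~c) & <>~(b -> ~c)) & b, u
2. [](b -> ~c) & <>~(b -> ~c), u
3. b, u
4. [](b -> ~c), u
5. <>~(b -> ~c), u
6. b -> ~c, u
7. ~c, u
8. ~(b -> ~c), v
9. b, v
10. c, v
11. b -> ~c, v
12. ~c, v
Accessibility: uRu, uRv, vRu, vRv
Branch closes: c and ~c both at v.
All branches of the tableau close; one closing branch shown above.

Unsatisfiable (every branch closes)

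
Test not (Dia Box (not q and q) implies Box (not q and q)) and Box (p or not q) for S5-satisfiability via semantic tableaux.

Unsatisfiable

1. not (Dia Box (not q and q) implies Box (not q and q)) and Box (p or not q), 0
2. not (Dia Box (not q and q) implies Box (not q and q)), 0   [and-rule on 1]
3. Box (p or not q), 0   [and-rule on 1]
4. Dia Box (not q and q), 0   [neg-implies-rule on 2]
5. not Box (not q and q), 0   [neg-implies-rule on 2]
6. p or not q, 0   [Box-rule on 3 via 0R0]
7. not q, 0   [or-rule on 6 (branches; this branch)]
8. Box (not q and q), 1   [Dia-rule on 4: fresh world 1, 0R1]
9. p or not q, 1   [Box-rule on 3 via 0R1]
10. not q and q, 0   [Box-rule on 8 via 1R0]
11. q, 0   [and-rule on 10]
Accessibility: 0R0, 0R1, 1R0, 1R1
Branch closes: q and not q both at 0.
All branches of the tableau close; one closing branch shown above.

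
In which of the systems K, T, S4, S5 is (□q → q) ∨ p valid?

T, S4, S5

K-tableau for the negation ¬((□q → q) ∨ p):
1. ¬((□q → q) ∨ p), 0
2. ¬(□q → q), 0
3. ¬p, 0
4. □q, 0
5. ¬q, 0
Complete open branch: countermodel on a K-frame, so not valid in K.
T-tableau for the negation ¬((□q → q) ∨ p):
1. ¬((□q → q) ∨ p), 0
2. ¬(□q → q), 0
3. ¬p, 0
4. □q, 0
5. ¬q, 0
6. q, 0
Accessibility: 0R0
Branch closes: q and ¬q both at 0.
Every branch closes (one shown): valid in T, hence also in S4, S5 (every theorem of T is a theorem of S4 and S5).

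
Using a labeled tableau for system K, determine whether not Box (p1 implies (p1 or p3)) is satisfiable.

1. not Box (p1 implies (p1 or p3)), 0
2. not (p1 implies (p1 or p3)), 1
3. p1, 1
4. not (p1 or p3), 1
5. not p1, 1
6. not p3, 1
Accessibility: 0R1
Branch closes: p1 and not p1 both at 1.
(One branch shown.) All branches close.

Unsatisfiable (every branch closes)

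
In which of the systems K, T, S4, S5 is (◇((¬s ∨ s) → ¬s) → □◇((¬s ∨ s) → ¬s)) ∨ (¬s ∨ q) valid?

S5-tableau for the negation ¬((◇((¬s ∨ s) → ¬s) → □◇((¬s ∨ s) → ¬s)) ∨ (¬s ∨ q)):
1. ¬((◇((¬s ∨ s) → ¬s) → □◇((¬s ∨ s) → ¬s)) ∨ (¬s ∨ q)), w0
2. ¬(◇((¬s ∨ s) → ¬s) → □◇((¬s ∨ s) → ¬s)), w0
3. ¬(¬s ∨ q), w0
4. ◇((¬s ∨ s) → ¬s), w0
5. ¬□◇((¬s ∨ s) → ¬s), w0
6. s, w0
7. ¬q, w0
8. (¬s ∨ s) → ¬s, w1
9. ¬s, w1
10. ¬◇((¬s ∨ s) → ¬s), w2
11. ¬((¬s ∨ s) → ¬s), w0
12. ¬s ∨ s, w0
13. ¬((¬s ∨ s) → ¬s), w1
14. ¬s ∨ s, w1
15. s, w1
Accessibility: w0Rw0, w0Rw1, w0Rw2, w1Rw0, w1Rw1, w1Rw2, w2Rw0, w2Rw1, w2Rw2
Branch closes: s and ¬s both at w1.
Every branch closes (one shown): valid in S5.
S4-tableau for the negation ¬((◇((¬s ∨ s) → ¬s) → □◇((¬s ∨ s) → ¬s)) ∨ (¬s ∨ q)):
1. ¬((◇((¬s ∨ s) → ¬s) → □◇((¬s ∨ s) → ¬s)) ∨ (¬s ∨ q)), w0
2. ¬(◇((¬s ∨ s) → ¬s) → □◇((¬s ∨ s) → ¬s)), w0
3. ¬(¬s ∨ q), w0
4. ◇((¬s ∨ s) → ¬s), w0
5. ¬□◇((¬s ∨ s) → ¬s), w0
6. s, w0
7. ¬q, w0
8. (¬s ∨ s) → ¬s, w1
9. ¬s, w1
10. ¬◇((¬s ∨ s) → ¬s), w2
11. ¬((¬s ∨ s) → ¬s), w2
12. ¬s ∨ s, w2
13. s, w2
Accessibility: w0Rw0, w0Rw1, w0Rw2, w1Rw1, w2Rw2
Complete open branch: countermodel on an S4-frame, so not valid in S4, nor in K, T (the same frame is also a K-frame and a T-frame).

S5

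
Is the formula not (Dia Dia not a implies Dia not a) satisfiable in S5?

1. not (Dia Dia not a implies Dia not a), u
2. Dia Dia not a, u
3. not Dia not a, u
4. a, u
5. Dia not a, v
6. a, v
7. not a, w
8. a, w
Accessibility: uRu, uRv, uRw, vRu, vRv, vRw, wRu, wRv, wRw
Branch closes: a and not a both at w.
(One branch shown.) All branches close.

Unsatisfiable (every branch closes)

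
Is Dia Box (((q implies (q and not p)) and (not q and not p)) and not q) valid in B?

Not valid

Tableau for the negation not Dia Box (((q implies (q and not p)) and (not q and not p)) and not q):
1. not Dia Box (((q implies (q and not p)) and (not q and not p)) and not q), u
2. not Box (((q implies (q and not p)) and (not q and not p)) and not q), u
3. not (((q implies (q and not p)) and (not q and not p)) and not q), v
4. not Box (((q implies (q and not p)) and (not q and not p)) and not q), v
5. q, v
6. not (((q implies (q and not p)) and (not q and not p)) and not q), w
7. q, w
Accessibility: uRu, uRv, vRu, vRv, vRw, wRv, wRw
The negation has an open branch (countermodel exists).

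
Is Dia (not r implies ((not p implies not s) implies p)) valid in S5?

No, not valid

Tableau for the negation not Dia (not r implies ((not p implies not s) implies p)):
1. not Dia (not r implies ((not p implies not s) implies p)), w0
2. not (not r implies ((not p implies not s) implies p)), w0
3. not r, w0
4. not ((not p implies not s) implies p), w0
5. not p implies not s, w0
6. not p, w0
7. not s, w0
Accessibility: w0Rw0
The negation has an open branch (countermodel exists).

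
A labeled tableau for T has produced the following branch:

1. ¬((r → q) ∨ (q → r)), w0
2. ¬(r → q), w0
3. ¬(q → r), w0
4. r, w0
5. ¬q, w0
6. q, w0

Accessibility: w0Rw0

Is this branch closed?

Yes, closed

Both q and ¬q appear at w0.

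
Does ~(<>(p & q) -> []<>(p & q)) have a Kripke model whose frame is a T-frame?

Satisfiable

1. ~(<>(p & q) -> []<>(p & q)), u
2. <>(p & q), u   [~->-rule on 1]
3. ~[]<>(p & q), u   [~->-rule on 1]
4. p & q, v   [<>-rule on 2: fresh world v, uRv]
5. p, v   [&-rule on 4]
6. q, v   [&-rule on 4]
7. ~<>(p & q), w   [~[]-rule on 3: fresh world w, uRw]
8. ~(p & q), w   [~<>-rule on 7 via wRw]
9. ~q, w   [~&-rule on 8 (branches; this branch)]
Accessibility: uRu, uRv, uRw, vRv, wRw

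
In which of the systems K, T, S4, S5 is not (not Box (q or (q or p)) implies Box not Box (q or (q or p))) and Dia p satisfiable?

K, T, S4

S4-tableau for the formula:
1. not (not Box (q or (q or p)) implies Box not Box (q or (q or p))) and Dia p, u
2. not (not Box (q or (q or p)) implies Box not Box (q or (q or p))), u
3. Dia p, u
4. not Box (q or (q or p)), u
5. not Box not Box (q or (q or p)), u
6. p, v
7. not (q or (q or p)), w
8. not q, w
9. not (q or p), w
10. not p, w
11. Box (q or (q or p)), x
12. q or (q or p), x
13. q or p, x
14. p, x
Accessibility: uRu, uRv, uRw, uRx, vRv, wRw, xRx
Complete open branch: satisfiable in S4, hence also in K, T (this S4-model is also a K-model and a T-model).
S5-tableau for the formula:
1. not (not Box (q or (q or p)) implies Box not Box (q or (q or p))) and Dia p, u
2. not (not Box (q or (q or p)) implies Box not Box (q or (q or p))), u
3. Dia p, u
4. not Box (q or (q or p)), u
5. not Box not Box (q or (q or p)), u
6. p, v
7. not (q or (q or p)), w
8. not q, w
9. not (q or p), w
10. not p, w
11. Box (q or (q or p)), x
12. q or (q or p), u
13. q or (q or p), v
14. q or (q or p), w
15. q or (q or p), x
16. q or p, u
17. q or p, v
18. q or p, w
19. q or p, x
20. p, u
21. p, w
Accessibility: uRu, uRv, uRw, uRx, vRu, vRv, vRw, vRx, wRu, wRv, wRw, wRx, xRu, xRv, xRw, xRx
Branch closes: p and not p both at w.
Every branch closes (one shown): unsatisfiable in S5.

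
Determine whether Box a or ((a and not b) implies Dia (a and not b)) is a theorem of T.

Yes, valid

Tableau for the negation not (Box a or ((a and not b) implies Dia (a and not b))):
1. not (Box a or ((a and not b) implies Dia (a and not b))), 0
2. not Box a, 0
3. not ((a and not b) implies Dia (a and not b)), 0
4. a and not b, 0
5. not Dia (a and not b), 0
6. a, 0
7. not b, 0
8. not (a and not b), 0
9. b, 0
Accessibility: 0R0
Branch closes: b and not b both at 0.
All branches of the negation close; one closing branch shown above.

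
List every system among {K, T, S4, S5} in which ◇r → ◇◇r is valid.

T, S4, S5

T-tableau for the negation ¬(◇r → ◇◇r):
1. ¬(◇r → ◇◇r), w0
2. ◇r, w0   [¬→-rule on 1]
3. ¬◇◇r, w0   [¬→-rule on 1]
4. ¬◇r, w0   [¬◇-rule on 3 via w0Rw0]
5. ¬r, w0   [¬◇-rule on 4 via w0Rw0]
6. r, w1   [◇-rule on 2: fresh world w1, w0Rw1]
7. ¬◇r, w1   [¬◇-rule on 3 via w0Rw1]
8. ¬r, w1   [¬◇-rule on 4 via w0Rw1]
Accessibility: w0Rw0, w0Rw1, w1Rw1
Branch closes: r and ¬r both at w1.
Every branch closes (one shown): valid in T, hence also in S4, S5 (every theorem of T is a theorem of S4 and S5).
K-tableau for the negation ¬(◇r → ◇◇r):
1. ¬(◇r → ◇◇r), w0
2. ◇r, w0   [¬→-rule on 1]
3. ¬◇◇r, w0   [¬→-rule on 1]
4. r, w1   [◇-rule on 2: fresh world w1, w0Rw1]
5. ¬◇r, w1   [¬◇-rule on 3 via w0Rw1]
Accessibility: w0Rw1
Complete open branch: countermodel on a K-frame, so not valid in K.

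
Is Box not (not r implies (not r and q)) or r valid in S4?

Not valid

Tableau for the negation not (Box not (not r implies (not r and q)) or r):
1. not (Box not (not r implies (not r and q)) or r), w0
2. not Box not (not r implies (not r and q)), w0   [neg-or-rule on 1]
3. not r, w0   [neg-or-rule on 1]
4. not r implies (not r and q), w1   [neg-Box-rule on 2: fresh world w1, w0Rw1]
5. not r and q, w1   [implies-rule on 4 (branches; this branch)]
6. not r, w1   [and-rule on 5]
7. q, w1   [and-rule on 5]
Accessibility: w0Rw0, w0Rw1, w1Rw1
The negation has an open branch (countermodel exists).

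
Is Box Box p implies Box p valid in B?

Tableau for the negation not (Box Box p implies Box p):
1. not (Box Box p implies Box p), w0
2. Box Box p, w0
3. not Box p, w0
4. Box p, w0
5. p, w0
6. not p, w1
7. Box p, w1
8. p, w1
Accessibility: w0Rw0, w0Rw1, w1Rw0, w1Rw1
Branch closes: p and not p both at w1.
Every branch of the negation's tableau closes; the branch above is one of them.

Yes, valid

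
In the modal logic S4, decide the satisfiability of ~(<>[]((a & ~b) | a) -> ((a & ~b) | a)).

1. ~(<>[]((a & ~b) | a) -> ((a & ~b) | a)), u
2. <>[]((a & ~b) | a), u
3. ~((a & ~b) | a), u
4. ~(a & ~b), u
5. ~a, u
6. b, u
7. []((a & ~b) | a), v
8. (a & ~b) | a, v
9. a, v
Accessibility: uRu, uRv, vRv

Satisfiable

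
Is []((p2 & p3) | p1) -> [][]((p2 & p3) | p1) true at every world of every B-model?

No, not valid

Tableau for the negation ~([]((p2 & p3) | p1) -> [][]((p2 & p3) | p1)):
1. ~([]((p2 & p3) | p1) -> [][]((p2 & p3) | p1)), 0
2. []((p2 & p3) | p1), 0   [~->-rule on 1]
3. ~[][]((p2 & p3) | p1), 0   [~->-rule on 1]
4. (p2 & p3) | p1, 0   [[]-rule on 2 via 0R0]
5. p1, 0   [|-rule on 4 (branches; this branch)]
6. ~[]((p2 & p3) | p1), 1   [~[]-rule on 3: fresh world 1, 0R1]
7. (p2 & p3) | p1, 1   [[]-rule on 2 via 0R1]
8. p1, 1   [|-rule on 7 (branches; this branch)]
9. ~((p2 & p3) | p1), 2   [~[]-rule on 6: fresh world 2, 1R2]
10. ~(p2 & p3), 2   [~|-rule on 9]
11. ~p1, 2   [~|-rule on 9]
12. ~p3, 2   [~&-rule on 10 (branches; this branch)]
Accessibility: 0R0, 0R1, 1R0, 1R1, 1R2, 2R1, 2R2
The negation has an open branch (countermodel exists).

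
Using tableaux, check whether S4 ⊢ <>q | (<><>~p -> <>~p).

Tableau for the negation ~(<>q | (<><>~p -> <>~p)):
1. ~(<>q | (<><>~p -> <>~p)), u
2. ~<>q, u   [~|-rule on 1]
3. ~(<><>~p -> <>~p), u   [~|-rule on 1]
4. <><>~p, u   [~->-rule on 3]
5. ~<>~p, u   [~->-rule on 3]
6. ~q, u   [~<>-rule on 2 via uRu]
7. p, u   [~<>-rule on 5 via uRu]
8. <>~p, v   [<>-rule on 4: fresh world v, uRv]
9. ~q, v   [~<>-rule on 2 via uRv]
10. p, v   [~<>-rule on 5 via uRv]
11. ~p, w   [<>-rule on 8: fresh world w, vRw]
12. ~q, w   [~<>-rule on 2 via uRw]
13. p, w   [~<>-rule on 5 via uRw]
Accessibility: uRu, uRv, uRw, vRv, vRw, wRw
Branch closes: p and ~p both at w.
Every branch of the negation's tableau closes; the branch above is one of them.

Valid in S4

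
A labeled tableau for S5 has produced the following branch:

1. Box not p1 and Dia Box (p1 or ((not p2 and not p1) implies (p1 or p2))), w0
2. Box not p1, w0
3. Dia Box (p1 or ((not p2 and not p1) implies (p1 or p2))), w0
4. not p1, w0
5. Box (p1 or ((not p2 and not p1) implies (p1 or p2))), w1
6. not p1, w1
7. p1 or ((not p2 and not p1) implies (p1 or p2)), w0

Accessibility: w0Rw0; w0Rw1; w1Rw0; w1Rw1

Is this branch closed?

No, open

No atom appears with both signs at the same world.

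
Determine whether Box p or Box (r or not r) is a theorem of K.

Yes, valid

Tableau for the negation not (Box p or Box (r or not r)):
1. not (Box p or Box (r or not r)), 0
2. not Box p, 0
3. not Box (r or not r), 0
4. not p, 1
5. not (r or not r), 2
6. not r, 2
7. r, 2
Accessibility: 0R1, 0R2
Branch closes: r and not r both at 2.
All branches of the negation close; one closing branch shown above.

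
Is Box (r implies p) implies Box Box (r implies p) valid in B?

Not valid

Tableau for the negation not (Box (r implies p) implies Box Box (r implies p)):
1. not (Box (r implies p) implies Box Box (r implies p)), 0
2. Box (r implies p), 0   [neg-implies-rule on 1]
3. not Box Box (r implies p), 0   [neg-implies-rule on 1]
4. r implies p, 0   [Box-rule on 2 via 0R0]
5. p, 0   [implies-rule on 4 (branches; this branch)]
6. not Box (r implies p), 1   [neg-Box-rule on 3: fresh world 1, 0R1]
7. r implies p, 1   [Box-rule on 2 via 0R1]
8. p, 1   [implies-rule on 7 (branches; this branch)]
9. not (r implies p), 2   [neg-Box-rule on 6: fresh world 2, 1R2]
10. r, 2   [neg-implies-rule on 9]
11. not p, 2   [neg-implies-rule on 9]
Accessibility: 0R0, 0R1, 1R0, 1R1, 1R2, 2R1, 2R2
The negation has an open branch (countermodel exists).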